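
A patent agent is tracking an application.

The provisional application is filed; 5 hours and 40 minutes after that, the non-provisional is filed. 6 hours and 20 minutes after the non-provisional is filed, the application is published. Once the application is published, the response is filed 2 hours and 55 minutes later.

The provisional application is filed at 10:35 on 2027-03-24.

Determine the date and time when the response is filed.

The provisional application is filed: 10:35 Mar 24, 2027.
The non-provisional is filed: 10:35 Mar 24, 2027 + 5h40m = 16:15 Mar 24, 2027.
The application is published: 16:15 Mar 24, 2027 + 6h20m = 22:35 Mar 24, 2027.
The response is filed: 22:35 Mar 24, 2027 + 2h55m = 01:30 Mar 25, 2027.

01:30 on 2027-03-25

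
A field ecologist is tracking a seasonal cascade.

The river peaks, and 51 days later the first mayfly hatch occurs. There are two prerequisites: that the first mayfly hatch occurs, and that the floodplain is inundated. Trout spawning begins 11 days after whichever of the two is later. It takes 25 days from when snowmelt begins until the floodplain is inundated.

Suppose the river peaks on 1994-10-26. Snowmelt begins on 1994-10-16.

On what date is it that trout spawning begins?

The river peaks: Oct 26, 1994.
The first mayfly hatch occurs: Oct 26, 1994 + 51 days = Dec 16, 1994.
Snowmelt begins: Oct 16, 1994.
The floodplain is inundated: Oct 16, 1994 + 25 days = Nov 10, 1994.
Both prerequisites met — the first mayfly hatch occurs (Dec 16, 1994), the floodplain is inundated (Nov 10, 1994); the later is Dec 16, 1994.
Trout spawning begins: Dec 16, 1994 + 11 days = Dec 27, 1994.

1994-12-27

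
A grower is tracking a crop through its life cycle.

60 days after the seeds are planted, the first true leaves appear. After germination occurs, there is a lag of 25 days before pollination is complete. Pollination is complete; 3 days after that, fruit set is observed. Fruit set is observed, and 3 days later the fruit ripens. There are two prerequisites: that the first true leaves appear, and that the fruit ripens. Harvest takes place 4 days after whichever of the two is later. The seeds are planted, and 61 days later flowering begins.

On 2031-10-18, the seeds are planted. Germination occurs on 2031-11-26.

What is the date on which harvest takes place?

The seeds are planted: Oct 18, 2031.
The first true leaves appear: Oct 18, 2031 + 60 days = Dec 17, 2031.
Germination occurs: Nov 26, 2031.
Pollination is complete: Nov 26, 2031 + 25 days = Dec 21, 2031.
Fruit set is observed: Dec 21, 2031 + 3 days = Dec 24, 2031.
The fruit ripens: Dec 24, 2031 + 3 days = Dec 27, 2031.
Both prerequisites met — the first true leaves appear (Dec 17, 2031), the fruit ripens (Dec 27, 2031); the later is Dec 27, 2031.
Harvest takes place: Dec 27, 2031 + 4 days = Dec 31, 2031.

2031-12-31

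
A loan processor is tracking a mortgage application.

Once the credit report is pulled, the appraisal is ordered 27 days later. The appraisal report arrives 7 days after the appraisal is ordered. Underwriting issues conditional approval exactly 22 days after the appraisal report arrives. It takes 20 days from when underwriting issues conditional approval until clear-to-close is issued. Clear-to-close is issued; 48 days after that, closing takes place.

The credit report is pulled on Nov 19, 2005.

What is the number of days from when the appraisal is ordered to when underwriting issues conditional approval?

29 days

Causal path: the appraisal is ordered → the appraisal report arrives → underwriting issues conditional approval.
Total delay along the path: 7 + 22 = 29 days.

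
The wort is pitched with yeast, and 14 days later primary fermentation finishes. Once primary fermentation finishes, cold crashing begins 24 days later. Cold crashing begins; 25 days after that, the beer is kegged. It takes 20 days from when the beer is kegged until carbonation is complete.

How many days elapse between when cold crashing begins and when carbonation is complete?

Causal path: cold crashing begins → the beer is kegged → carbonation is complete.
Total delay along the path: 25 + 20 = 45 days.

45 days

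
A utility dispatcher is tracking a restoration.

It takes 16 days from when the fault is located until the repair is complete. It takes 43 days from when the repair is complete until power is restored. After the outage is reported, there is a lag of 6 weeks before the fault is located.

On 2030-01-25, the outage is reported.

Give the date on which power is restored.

The outage is reported: Jan 25, 2030.
The fault is located: Jan 25, 2030 + 6 weeks = Mar 8, 2030.
The repair is complete: Mar 8, 2030 + 16 days = Mar 24, 2030.
Power is restored: Mar 24, 2030 + 43 days = May 6, 2030.

2030-05-06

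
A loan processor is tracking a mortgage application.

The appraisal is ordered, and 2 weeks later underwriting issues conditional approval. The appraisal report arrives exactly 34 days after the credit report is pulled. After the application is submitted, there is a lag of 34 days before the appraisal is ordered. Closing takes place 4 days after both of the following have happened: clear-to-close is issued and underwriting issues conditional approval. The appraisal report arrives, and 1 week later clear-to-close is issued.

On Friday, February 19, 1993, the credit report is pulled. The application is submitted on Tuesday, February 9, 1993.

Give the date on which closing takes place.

The credit report is pulled: Feb 19, 1993.
The appraisal report arrives: Feb 19, 1993 + 34 days = Mar 25, 1993.
Clear-to-close is issued: Mar 25, 1993 + 1 week = Apr 1, 1993.
The application is submitted: Feb 9, 1993.
The appraisal is ordered: Feb 9, 1993 + 34 days = Mar 15, 1993.
Underwriting issues conditional approval: Mar 15, 1993 + 2 weeks = Mar 29, 1993.
Both prerequisites met — clear-to-close is issued (Apr 1, 1993), underwriting issues conditional approval (Mar 29, 1993); the later is Apr 1, 1993.
Closing takes place: Apr 1, 1993 + 4 days = Apr 5, 1993.

Monday, April 5, 1993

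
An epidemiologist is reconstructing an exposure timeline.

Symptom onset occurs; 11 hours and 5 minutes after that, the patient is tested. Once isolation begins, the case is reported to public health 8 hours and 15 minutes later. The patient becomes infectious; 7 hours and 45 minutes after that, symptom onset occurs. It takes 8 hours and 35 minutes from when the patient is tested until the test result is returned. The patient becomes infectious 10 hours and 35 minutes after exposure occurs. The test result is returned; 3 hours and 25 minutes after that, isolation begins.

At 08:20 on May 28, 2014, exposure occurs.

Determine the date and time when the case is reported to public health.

10:00 on May 30, 2014

Exposure occurs: 08:20 May 28, 2014.
The patient becomes infectious: 08:20 May 28, 2014 + 10h35m = 18:55 May 28, 2014.
Symptom onset occurs: 18:55 May 28, 2014 + 7h45m = 02:40 May 29, 2014.
The patient is tested: 02:40 May 29, 2014 + 11h05m = 13:45 May 29, 2014.
The test result is returned: 13:45 May 29, 2014 + 8h35m = 22:20 May 29, 2014.
Isolation begins: 22:20 May 29, 2014 + 3h25m = 01:45 May 30, 2014.
The case is reported to public health: 01:45 May 30, 2014 + 8h15m = 10:00 May 30, 2014.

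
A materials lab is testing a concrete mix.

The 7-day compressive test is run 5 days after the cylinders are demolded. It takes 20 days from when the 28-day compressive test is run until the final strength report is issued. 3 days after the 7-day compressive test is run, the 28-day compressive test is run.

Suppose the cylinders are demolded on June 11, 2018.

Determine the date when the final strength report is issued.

The cylinders are demolded: Jun 11, 2018.
The 7-day compressive test is run: Jun 11, 2018 + 5 days = Jun 16, 2018.
The 28-day compressive test is run: Jun 16, 2018 + 3 days = Jun 19, 2018.
The final strength report is issued: Jun 19, 2018 + 20 days = Jul 9, 2018.

July 9, 2018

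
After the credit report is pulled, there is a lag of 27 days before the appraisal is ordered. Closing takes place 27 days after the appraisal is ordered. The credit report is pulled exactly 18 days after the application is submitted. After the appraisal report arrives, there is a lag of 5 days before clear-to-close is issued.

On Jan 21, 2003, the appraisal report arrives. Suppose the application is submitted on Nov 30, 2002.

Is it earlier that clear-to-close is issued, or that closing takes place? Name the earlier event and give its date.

The appraisal report arrives: Jan 21, 2003.
Clear-to-close is issued: Jan 21, 2003 + 5 days = Jan 26, 2003.
The application is submitted: Nov 30, 2002.
The credit report is pulled: Nov 30, 2002 + 18 days = Dec 18, 2002.
The appraisal is ordered: Dec 18, 2002 + 27 days = Jan 14, 2003.
Closing takes place: Jan 14, 2003 + 27 days = Feb 10, 2003.
Comparing: clear-to-close is issued on Jan 26, 2003 vs closing takes place on Feb 10, 2003. Earlier: clear-to-close is issued.

Clear-to-close is issued — Jan 26, 2003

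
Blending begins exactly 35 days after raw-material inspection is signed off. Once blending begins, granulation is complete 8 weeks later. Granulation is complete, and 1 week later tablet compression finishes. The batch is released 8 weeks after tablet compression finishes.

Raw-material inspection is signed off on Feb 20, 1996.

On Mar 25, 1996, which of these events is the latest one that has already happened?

Raw-material inspection is signed off: Feb 20, 1996.
Blending begins: Feb 20, 1996 + 35 days = Mar 26, 1996.
Granulation is complete: Mar 26, 1996 + 8 weeks = May 21, 1996.
Tablet compression finishes: May 21, 1996 + 1 week = May 28, 1996.
The batch is released: May 28, 1996 + 8 weeks = Jul 23, 1996.
Mar 25, 1996 falls between when raw-material inspection is signed off (Feb 20, 1996) and when blending begins (Mar 26, 1996).

Raw-material inspection is signed off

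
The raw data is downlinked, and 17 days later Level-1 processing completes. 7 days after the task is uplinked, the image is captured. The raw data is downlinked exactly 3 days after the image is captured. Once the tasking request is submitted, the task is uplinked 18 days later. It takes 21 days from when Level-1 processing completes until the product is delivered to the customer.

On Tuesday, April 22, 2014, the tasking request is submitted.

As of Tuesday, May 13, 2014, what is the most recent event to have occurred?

The tasking request is submitted: Apr 22, 2014.
The task is uplinked: Apr 22, 2014 + 18 days = May 10, 2014.
The image is captured: May 10, 2014 + 7 days = May 17, 2014.
The raw data is downlinked: May 17, 2014 + 3 days = May 20, 2014.
Level-1 processing completes: May 20, 2014 + 17 days = Jun 6, 2014.
The product is delivered to the customer: Jun 6, 2014 + 21 days = Jun 27, 2014.
May 13, 2014 falls between when the task is uplinked (May 10, 2014) and when the image is captured (May 17, 2014).

The task is uplinked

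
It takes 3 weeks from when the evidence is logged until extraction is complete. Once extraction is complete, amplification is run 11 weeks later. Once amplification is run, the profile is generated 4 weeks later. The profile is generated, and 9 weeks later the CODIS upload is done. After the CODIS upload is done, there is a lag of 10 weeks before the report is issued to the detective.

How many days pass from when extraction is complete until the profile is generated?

105 days

Causal path: extraction is complete → amplification is run → the profile is generated.
Total delay along the path: 11 + 4 weeks = 15 weeks = 105 days.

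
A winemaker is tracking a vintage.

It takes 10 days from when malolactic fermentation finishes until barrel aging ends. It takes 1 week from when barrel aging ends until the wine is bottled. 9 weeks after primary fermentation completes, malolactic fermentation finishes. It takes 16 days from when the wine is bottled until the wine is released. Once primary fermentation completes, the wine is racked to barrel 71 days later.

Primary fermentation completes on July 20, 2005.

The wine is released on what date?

October 24, 2005

Primary fermentation completes: Jul 20, 2005.
Malolactic fermentation finishes: Jul 20, 2005 + 9 weeks = Sep 21, 2005.
Barrel aging ends: Sep 21, 2005 + 10 days = Oct 1, 2005.
The wine is bottled: Oct 1, 2005 + 1 week = Oct 8, 2005.
The wine is released: Oct 8, 2005 + 16 days = Oct 24, 2005.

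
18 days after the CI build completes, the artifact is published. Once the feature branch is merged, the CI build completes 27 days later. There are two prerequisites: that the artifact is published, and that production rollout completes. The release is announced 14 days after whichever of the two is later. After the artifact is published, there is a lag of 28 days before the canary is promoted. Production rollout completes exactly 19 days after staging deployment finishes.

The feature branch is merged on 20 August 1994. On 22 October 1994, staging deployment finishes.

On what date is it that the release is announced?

24 November 1994

The feature branch is merged: Aug 20, 1994.
The CI build completes: Aug 20, 1994 + 27 days = Sep 16, 1994.
The artifact is published: Sep 16, 1994 + 18 days = Oct 4, 1994.
Staging deployment finishes: Oct 22, 1994.
Production rollout completes: Oct 22, 1994 + 19 days = Nov 10, 1994.
Both prerequisites met — the artifact is published (Oct 4, 1994), production rollout completes (Nov 10, 1994); the later is Nov 10, 1994.
The release is announced: Nov 10, 1994 + 14 days = Nov 24, 1994.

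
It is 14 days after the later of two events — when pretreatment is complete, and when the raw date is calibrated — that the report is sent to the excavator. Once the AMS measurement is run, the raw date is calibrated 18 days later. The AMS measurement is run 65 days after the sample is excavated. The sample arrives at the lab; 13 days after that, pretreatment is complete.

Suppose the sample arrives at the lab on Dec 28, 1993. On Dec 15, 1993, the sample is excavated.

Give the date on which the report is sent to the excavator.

Mar 22, 1994

The sample arrives at the lab: Dec 28, 1993.
Pretreatment is complete: Dec 28, 1993 + 13 days = Jan 10, 1994.
The sample is excavated: Dec 15, 1993.
The AMS measurement is run: Dec 15, 1993 + 65 days = Feb 18, 1994.
The raw date is calibrated: Feb 18, 1994 + 18 days = Mar 8, 1994.
Both prerequisites met — pretreatment is complete (Jan 10, 1994), the raw date is calibrated (Mar 8, 1994); the later is Mar 8, 1994.
The report is sent to the excavator: Mar 8, 1994 + 14 days = Mar 22, 1994.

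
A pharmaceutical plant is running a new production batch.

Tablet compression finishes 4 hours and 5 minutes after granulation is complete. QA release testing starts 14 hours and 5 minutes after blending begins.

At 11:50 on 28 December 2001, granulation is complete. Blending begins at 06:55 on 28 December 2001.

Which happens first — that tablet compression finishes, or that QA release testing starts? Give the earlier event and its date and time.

Granulation is complete: 11:50 Dec 28, 2001.
Tablet compression finishes: 11:50 Dec 28, 2001 + 4h05m = 15:55 Dec 28, 2001.
Blending begins: 06:55 Dec 28, 2001.
QA release testing starts: 06:55 Dec 28, 2001 + 14h05m = 21:00 Dec 28, 2001.
Comparing: tablet compression finishes at 15:55 Dec 28, 2001 vs QA release testing starts at 21:00 Dec 28, 2001. Earlier: tablet compression finishes.

Tablet compression finishes — 15:55 on 28 December 2001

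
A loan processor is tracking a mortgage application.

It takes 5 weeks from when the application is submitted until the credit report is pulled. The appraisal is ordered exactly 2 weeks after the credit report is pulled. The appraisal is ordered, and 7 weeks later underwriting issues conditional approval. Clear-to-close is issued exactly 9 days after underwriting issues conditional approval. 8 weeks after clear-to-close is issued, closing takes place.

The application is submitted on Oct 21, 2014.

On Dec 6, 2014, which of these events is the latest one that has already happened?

The application is submitted: Oct 21, 2014.
The credit report is pulled: Oct 21, 2014 + 5 weeks = Nov 25, 2014.
The appraisal is ordered: Nov 25, 2014 + 2 weeks = Dec 9, 2014.
Underwriting issues conditional approval: Dec 9, 2014 + 7 weeks = Jan 27, 2015.
Clear-to-close is issued: Jan 27, 2015 + 9 days = Feb 5, 2015.
Closing takes place: Feb 5, 2015 + 8 weeks = Apr 2, 2015.
Dec 6, 2014 falls between when the credit report is pulled (Nov 25, 2014) and when the appraisal is ordered (Dec 9, 2014).

The credit report is pulled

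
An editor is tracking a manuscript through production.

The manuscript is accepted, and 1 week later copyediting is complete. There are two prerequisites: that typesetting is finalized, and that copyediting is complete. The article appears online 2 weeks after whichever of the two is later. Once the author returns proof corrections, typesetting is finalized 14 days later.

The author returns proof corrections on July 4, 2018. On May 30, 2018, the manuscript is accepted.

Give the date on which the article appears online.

The author returns proof corrections: Jul 4, 2018.
Typesetting is finalized: Jul 4, 2018 + 14 days = Jul 18, 2018.
The manuscript is accepted: May 30, 2018.
Copyediting is complete: May 30, 2018 + 1 week = Jun 6, 2018.
Both prerequisites met — typesetting is finalized (Jul 18, 2018), copyediting is complete (Jun 6, 2018); the later is Jul 18, 2018.
The article appears online: Jul 18, 2018 + 2 weeks = Aug 1, 2018.

August 1, 2018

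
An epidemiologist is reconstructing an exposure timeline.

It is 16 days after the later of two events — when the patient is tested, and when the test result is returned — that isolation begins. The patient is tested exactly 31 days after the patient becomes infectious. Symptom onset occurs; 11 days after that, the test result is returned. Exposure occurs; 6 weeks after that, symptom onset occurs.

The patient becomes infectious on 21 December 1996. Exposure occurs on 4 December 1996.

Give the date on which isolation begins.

The patient becomes infectious: Dec 21, 1996.
The patient is tested: Dec 21, 1996 + 31 days = Jan 21, 1997.
Exposure occurs: Dec 4, 1996.
Symptom onset occurs: Dec 4, 1996 + 6 weeks = Jan 15, 1997.
The test result is returned: Jan 15, 1997 + 11 days = Jan 26, 1997.
Both prerequisites met — the patient is tested (Jan 21, 1997), the test result is returned (Jan 26, 1997); the later is Jan 26, 1997.
Isolation begins: Jan 26, 1997 + 16 days = Feb 11, 1997.

11 February 1997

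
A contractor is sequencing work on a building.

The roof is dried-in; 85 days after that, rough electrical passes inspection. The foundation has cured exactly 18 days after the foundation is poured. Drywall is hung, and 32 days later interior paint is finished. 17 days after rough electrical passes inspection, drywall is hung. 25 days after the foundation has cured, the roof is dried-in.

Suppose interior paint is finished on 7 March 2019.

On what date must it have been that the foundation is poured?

11 September 2018

Interior paint is finished: Mar 7, 2019.
Drywall is hung: Mar 7, 2019 − 32 days = Feb 3, 2019.
Rough electrical passes inspection: Feb 3, 2019 − 17 days = Jan 17, 2019.
The roof is dried-in: Jan 17, 2019 − 85 days = Oct 24, 2018.
The foundation has cured: Oct 24, 2018 − 25 days = Sep 29, 2018.
The foundation is poured: Sep 29, 2018 − 18 days = Sep 11, 2018.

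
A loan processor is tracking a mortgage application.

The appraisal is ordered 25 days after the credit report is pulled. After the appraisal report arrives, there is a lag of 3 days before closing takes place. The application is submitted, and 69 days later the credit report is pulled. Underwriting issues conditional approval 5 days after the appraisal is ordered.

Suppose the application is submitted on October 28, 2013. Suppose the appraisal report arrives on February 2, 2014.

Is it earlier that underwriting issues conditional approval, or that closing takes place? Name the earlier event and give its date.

The application is submitted: Oct 28, 2013.
The credit report is pulled: Oct 28, 2013 + 69 days = Jan 5, 2014.
The appraisal is ordered: Jan 5, 2014 + 25 days = Jan 30, 2014.
Underwriting issues conditional approval: Jan 30, 2014 + 5 days = Feb 4, 2014.
The appraisal report arrives: Feb 2, 2014.
Closing takes place: Feb 2, 2014 + 3 days = Feb 5, 2014.
Comparing: underwriting issues conditional approval on Feb 4, 2014 vs closing takes place on Feb 5, 2014. Earlier: underwriting issues conditional approval.

Underwriting issues conditional approval — February 4, 2014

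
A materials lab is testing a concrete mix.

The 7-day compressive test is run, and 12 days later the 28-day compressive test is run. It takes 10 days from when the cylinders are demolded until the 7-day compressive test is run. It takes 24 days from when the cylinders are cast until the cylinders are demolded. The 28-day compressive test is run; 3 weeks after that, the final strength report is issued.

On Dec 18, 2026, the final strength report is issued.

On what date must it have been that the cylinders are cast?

Oct 12, 2026

The final strength report is issued: Dec 18, 2026.
The 28-day compressive test is run: Dec 18, 2026 − 3 weeks = Nov 27, 2026.
The 7-day compressive test is run: Nov 27, 2026 − 12 days = Nov 15, 2026.
The cylinders are demolded: Nov 15, 2026 − 10 days = Nov 5, 2026.
The cylinders are cast: Nov 5, 2026 − 24 days = Oct 12, 2026.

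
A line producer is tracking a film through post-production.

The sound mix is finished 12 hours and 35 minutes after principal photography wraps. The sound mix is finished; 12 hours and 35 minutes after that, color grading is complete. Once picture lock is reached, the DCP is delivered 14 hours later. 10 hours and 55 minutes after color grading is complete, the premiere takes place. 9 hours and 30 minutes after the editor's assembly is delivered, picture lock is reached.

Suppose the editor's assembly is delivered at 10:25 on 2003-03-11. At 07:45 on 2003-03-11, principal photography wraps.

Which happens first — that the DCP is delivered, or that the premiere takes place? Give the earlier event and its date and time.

The DCP is delivered — 09:55 on 2003-03-12

The editor's assembly is delivered: 10:25 Mar 11, 2003.
Picture lock is reached: 10:25 Mar 11, 2003 + 9h30m = 19:55 Mar 11, 2003.
The DCP is delivered: 19:55 Mar 11, 2003 + 14h = 09:55 Mar 12, 2003.
Principal photography wraps: 07:45 Mar 11, 2003.
The sound mix is finished: 07:45 Mar 11, 2003 + 12h35m = 20:20 Mar 11, 2003.
Color grading is complete: 20:20 Mar 11, 2003 + 12h35m = 08:55 Mar 12, 2003.
The premiere takes place: 08:55 Mar 12, 2003 + 10h55m = 19:50 Mar 12, 2003.
Comparing: the DCP is delivered at 09:55 Mar 12, 2003 vs the premiere takes place at 19:50 Mar 12, 2003. Earlier: the DCP is delivered.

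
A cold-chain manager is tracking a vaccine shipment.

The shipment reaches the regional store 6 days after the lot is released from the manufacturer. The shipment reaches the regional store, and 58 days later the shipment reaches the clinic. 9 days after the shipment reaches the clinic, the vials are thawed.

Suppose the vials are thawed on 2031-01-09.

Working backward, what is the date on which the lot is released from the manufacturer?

2030-10-28

The vials are thawed: Jan 9, 2031.
The shipment reaches the clinic: Jan 9, 2031 − 9 days = Dec 31, 2030.
The shipment reaches the regional store: Dec 31, 2030 − 58 days = Nov 3, 2030.
The lot is released from the manufacturer: Nov 3, 2030 − 6 days = Oct 28, 2030.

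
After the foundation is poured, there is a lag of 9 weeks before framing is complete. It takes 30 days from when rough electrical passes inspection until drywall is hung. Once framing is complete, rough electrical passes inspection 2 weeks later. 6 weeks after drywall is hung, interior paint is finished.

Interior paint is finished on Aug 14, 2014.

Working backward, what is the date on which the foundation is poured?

Interior paint is finished: Aug 14, 2014.
Drywall is hung: Aug 14, 2014 − 6 weeks = Jul 3, 2014.
Rough electrical passes inspection: Jul 3, 2014 − 30 days = Jun 3, 2014.
Framing is complete: Jun 3, 2014 − 2 weeks = May 20, 2014.
The foundation is poured: May 20, 2014 − 9 weeks = Mar 18, 2014.

Mar 18, 2014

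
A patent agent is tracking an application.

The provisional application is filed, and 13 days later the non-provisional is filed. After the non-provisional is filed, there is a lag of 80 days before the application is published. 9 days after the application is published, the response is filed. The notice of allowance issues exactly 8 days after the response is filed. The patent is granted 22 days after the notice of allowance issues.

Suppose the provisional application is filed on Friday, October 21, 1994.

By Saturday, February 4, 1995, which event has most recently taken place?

The provisional application is filed: Oct 21, 1994.
The non-provisional is filed: Oct 21, 1994 + 13 days = Nov 3, 1994.
The application is published: Nov 3, 1994 + 80 days = Jan 22, 1995.
The response is filed: Jan 22, 1995 + 9 days = Jan 31, 1995.
The notice of allowance issues: Jan 31, 1995 + 8 days = Feb 8, 1995.
The patent is granted: Feb 8, 1995 + 22 days = Mar 2, 1995.
Feb 4, 1995 falls between when the response is filed (Jan 31, 1995) and when the notice of allowance issues (Feb 8, 1995).

The response is filed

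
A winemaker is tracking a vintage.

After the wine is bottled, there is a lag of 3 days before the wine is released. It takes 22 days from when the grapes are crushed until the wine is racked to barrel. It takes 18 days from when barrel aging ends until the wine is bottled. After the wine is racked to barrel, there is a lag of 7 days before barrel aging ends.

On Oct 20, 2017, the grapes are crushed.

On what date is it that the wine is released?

The grapes are crushed: Oct 20, 2017.
The wine is racked to barrel: Oct 20, 2017 + 22 days = Nov 11, 2017.
Barrel aging ends: Nov 11, 2017 + 7 days = Nov 18, 2017.
The wine is bottled: Nov 18, 2017 + 18 days = Dec 6, 2017.
The wine is released: Dec 6, 2017 + 3 days = Dec 9, 2017.

Dec 9, 2017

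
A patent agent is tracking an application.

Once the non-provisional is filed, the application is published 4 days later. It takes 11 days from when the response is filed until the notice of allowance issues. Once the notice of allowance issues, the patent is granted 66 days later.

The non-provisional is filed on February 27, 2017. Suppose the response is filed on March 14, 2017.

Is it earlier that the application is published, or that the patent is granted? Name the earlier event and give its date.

The non-provisional is filed: Feb 27, 2017.
The application is published: Feb 27, 2017 + 4 days = Mar 3, 2017.
The response is filed: Mar 14, 2017.
The notice of allowance issues: Mar 14, 2017 + 11 days = Mar 25, 2017.
The patent is granted: Mar 25, 2017 + 66 days = May 30, 2017.
Comparing: the application is published on Mar 3, 2017 vs the patent is granted on May 30, 2017. Earlier: the application is published.

The application is published — March 3, 2017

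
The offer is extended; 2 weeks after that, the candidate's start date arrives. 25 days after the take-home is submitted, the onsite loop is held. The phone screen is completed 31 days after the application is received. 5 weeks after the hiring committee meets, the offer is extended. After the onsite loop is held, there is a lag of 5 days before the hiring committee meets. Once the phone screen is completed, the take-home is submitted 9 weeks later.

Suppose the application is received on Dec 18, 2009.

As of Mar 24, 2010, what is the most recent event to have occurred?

The application is received: Dec 18, 2009.
The phone screen is completed: Dec 18, 2009 + 31 days = Jan 18, 2010.
The take-home is submitted: Jan 18, 2010 + 9 weeks = Mar 22, 2010.
The onsite loop is held: Mar 22, 2010 + 25 days = Apr 16, 2010.
The hiring committee meets: Apr 16, 2010 + 5 days = Apr 21, 2010.
The offer is extended: Apr 21, 2010 + 5 weeks = May 26, 2010.
The candidate's start date arrives: May 26, 2010 + 2 weeks = Jun 9, 2010.
Mar 24, 2010 falls between when the take-home is submitted (Mar 22, 2010) and when the onsite loop is held (Apr 16, 2010).

The take-home is submitted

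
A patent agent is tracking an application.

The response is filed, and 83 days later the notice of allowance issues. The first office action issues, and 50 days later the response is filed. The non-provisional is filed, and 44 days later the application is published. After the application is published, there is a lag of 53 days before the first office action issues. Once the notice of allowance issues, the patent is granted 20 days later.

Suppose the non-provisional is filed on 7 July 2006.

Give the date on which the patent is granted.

14 March 2007

The non-provisional is filed: Jul 7, 2006.
The application is published: Jul 7, 2006 + 44 days = Aug 20, 2006.
The first office action issues: Aug 20, 2006 + 53 days = Oct 12, 2006.
The response is filed: Oct 12, 2006 + 50 days = Dec 1, 2006.
The notice of allowance issues: Dec 1, 2006 + 83 days = Feb 22, 2007.
The patent is granted: Feb 22, 2007 + 20 days = Mar 14, 2007.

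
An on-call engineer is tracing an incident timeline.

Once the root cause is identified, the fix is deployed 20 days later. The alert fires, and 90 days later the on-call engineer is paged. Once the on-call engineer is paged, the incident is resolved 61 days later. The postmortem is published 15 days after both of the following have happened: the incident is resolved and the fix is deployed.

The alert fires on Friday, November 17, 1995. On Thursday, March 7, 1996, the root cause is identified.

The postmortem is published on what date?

The alert fires: Nov 17, 1995.
The on-call engineer is paged: Nov 17, 1995 + 90 days = Feb 15, 1996.
The incident is resolved: Feb 15, 1996 + 61 days = Apr 16, 1996.
The root cause is identified: Mar 7, 1996.
The fix is deployed: Mar 7, 1996 + 20 days = Mar 27, 1996.
Both prerequisites met — the incident is resolved (Apr 16, 1996), the fix is deployed (Mar 27, 1996); the later is Apr 16, 1996.
The postmortem is published: Apr 16, 1996 + 15 days = May 1, 1996.

Wednesday, May 1, 1996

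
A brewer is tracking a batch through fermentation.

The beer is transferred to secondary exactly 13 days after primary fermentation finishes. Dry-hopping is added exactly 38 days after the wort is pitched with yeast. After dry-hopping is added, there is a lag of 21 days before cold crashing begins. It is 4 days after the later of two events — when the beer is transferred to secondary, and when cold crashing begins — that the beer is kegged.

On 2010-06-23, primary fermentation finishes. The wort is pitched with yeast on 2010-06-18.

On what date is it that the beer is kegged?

2010-08-20

Primary fermentation finishes: Jun 23, 2010.
The beer is transferred to secondary: Jun 23, 2010 + 13 days = Jul 6, 2010.
The wort is pitched with yeast: Jun 18, 2010.
Dry-hopping is added: Jun 18, 2010 + 38 days = Jul 26, 2010.
Cold crashing begins: Jul 26, 2010 + 21 days = Aug 16, 2010.
Both prerequisites met — the beer is transferred to secondary (Jul 6, 2010), cold crashing begins (Aug 16, 2010); the later is Aug 16, 2010.
The beer is kegged: Aug 16, 2010 + 4 days = Aug 20, 2010.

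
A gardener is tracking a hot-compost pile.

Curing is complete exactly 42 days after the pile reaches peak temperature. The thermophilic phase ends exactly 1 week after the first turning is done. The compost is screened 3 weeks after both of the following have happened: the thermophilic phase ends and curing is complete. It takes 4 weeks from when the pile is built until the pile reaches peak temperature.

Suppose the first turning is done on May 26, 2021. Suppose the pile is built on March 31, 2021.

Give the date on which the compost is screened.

The first turning is done: May 26, 2021.
The thermophilic phase ends: May 26, 2021 + 1 week = Jun 2, 2021.
The pile is built: Mar 31, 2021.
The pile reaches peak temperature: Mar 31, 2021 + 4 weeks = Apr 28, 2021.
Curing is complete: Apr 28, 2021 + 42 days = Jun 9, 2021.
Both prerequisites met — the thermophilic phase ends (Jun 2, 2021), curing is complete (Jun 9, 2021); the later is Jun 9, 2021.
The compost is screened: Jun 9, 2021 + 3 weeks = Jun 30, 2021.

June 30, 2021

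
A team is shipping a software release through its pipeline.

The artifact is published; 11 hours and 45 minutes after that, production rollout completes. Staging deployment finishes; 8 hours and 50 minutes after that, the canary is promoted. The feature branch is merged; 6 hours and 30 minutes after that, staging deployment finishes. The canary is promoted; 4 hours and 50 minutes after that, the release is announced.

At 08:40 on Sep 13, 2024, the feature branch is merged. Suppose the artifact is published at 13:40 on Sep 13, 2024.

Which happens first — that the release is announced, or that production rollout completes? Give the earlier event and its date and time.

The feature branch is merged: 08:40 Sep 13, 2024.
Staging deployment finishes: 08:40 Sep 13, 2024 + 6h30m = 15:10 Sep 13, 2024.
The canary is promoted: 15:10 Sep 13, 2024 + 8h50m = 00:00 Sep 14, 2024.
The release is announced: 00:00 Sep 14, 2024 + 4h50m = 04:50 Sep 14, 2024.
The artifact is published: 13:40 Sep 13, 2024.
Production rollout completes: 13:40 Sep 13, 2024 + 11h45m = 01:25 Sep 14, 2024.
Comparing: the release is announced at 04:50 Sep 14, 2024 vs production rollout completes at 01:25 Sep 14, 2024. Earlier: production rollout completes.

Production rollout completes — 01:25 on Sep 14, 2024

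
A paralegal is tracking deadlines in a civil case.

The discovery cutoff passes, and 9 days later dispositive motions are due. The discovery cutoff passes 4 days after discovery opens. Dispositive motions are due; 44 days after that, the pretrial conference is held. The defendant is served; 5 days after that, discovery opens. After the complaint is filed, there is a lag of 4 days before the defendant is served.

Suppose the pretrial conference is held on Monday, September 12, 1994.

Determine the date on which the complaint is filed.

Friday, July 8, 1994

The pretrial conference is held: Sep 12, 1994.
Dispositive motions are due: Sep 12, 1994 − 44 days = Jul 30, 1994.
The discovery cutoff passes: Jul 30, 1994 − 9 days = Jul 21, 1994.
Discovery opens: Jul 21, 1994 − 4 days = Jul 17, 1994.
The defendant is served: Jul 17, 1994 − 5 days = Jul 12, 1994.
The complaint is filed: Jul 12, 1994 − 4 days = Jul 8, 1994.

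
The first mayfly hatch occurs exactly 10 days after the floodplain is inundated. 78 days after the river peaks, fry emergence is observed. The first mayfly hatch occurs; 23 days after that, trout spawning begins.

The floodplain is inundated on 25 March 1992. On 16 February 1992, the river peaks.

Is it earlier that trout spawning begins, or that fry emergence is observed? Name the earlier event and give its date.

The floodplain is inundated: Mar 25, 1992.
The first mayfly hatch occurs: Mar 25, 1992 + 10 days = Apr 4, 1992.
Trout spawning begins: Apr 4, 1992 + 23 days = Apr 27, 1992.
The river peaks: Feb 16, 1992.
Fry emergence is observed: Feb 16, 1992 + 78 days = May 4, 1992.
Comparing: trout spawning begins on Apr 27, 1992 vs fry emergence is observed on May 4, 1992. Earlier: trout spawning begins.

Trout spawning begins — 27 April 1992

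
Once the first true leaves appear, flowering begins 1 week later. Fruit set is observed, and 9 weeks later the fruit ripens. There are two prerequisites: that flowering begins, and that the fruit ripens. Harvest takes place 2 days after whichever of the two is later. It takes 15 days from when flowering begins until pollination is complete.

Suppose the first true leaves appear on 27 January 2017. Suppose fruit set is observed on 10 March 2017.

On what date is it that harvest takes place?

The first true leaves appear: Jan 27, 2017.
Flowering begins: Jan 27, 2017 + 1 week = Feb 3, 2017.
Fruit set is observed: Mar 10, 2017.
The fruit ripens: Mar 10, 2017 + 9 weeks = May 12, 2017.
Both prerequisites met — flowering begins (Feb 3, 2017), the fruit ripens (May 12, 2017); the later is May 12, 2017.
Harvest takes place: May 12, 2017 + 2 days = May 14, 2017.

14 May 2017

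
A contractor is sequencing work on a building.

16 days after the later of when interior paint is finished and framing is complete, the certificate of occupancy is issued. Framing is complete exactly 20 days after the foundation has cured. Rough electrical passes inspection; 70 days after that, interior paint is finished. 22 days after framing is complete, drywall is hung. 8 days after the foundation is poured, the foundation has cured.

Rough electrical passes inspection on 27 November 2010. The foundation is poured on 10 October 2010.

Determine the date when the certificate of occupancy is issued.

21 February 2011

Rough electrical passes inspection: Nov 27, 2010.
Interior paint is finished: Nov 27, 2010 + 70 days = Feb 5, 2011.
The foundation is poured: Oct 10, 2010.
The foundation has cured: Oct 10, 2010 + 8 days = Oct 18, 2010.
Framing is complete: Oct 18, 2010 + 20 days = Nov 7, 2010.
Both prerequisites met — interior paint is finished (Feb 5, 2011), framing is complete (Nov 7, 2010); the later is Feb 5, 2011.
The certificate of occupancy is issued: Feb 5, 2011 + 16 days = Feb 21, 2011.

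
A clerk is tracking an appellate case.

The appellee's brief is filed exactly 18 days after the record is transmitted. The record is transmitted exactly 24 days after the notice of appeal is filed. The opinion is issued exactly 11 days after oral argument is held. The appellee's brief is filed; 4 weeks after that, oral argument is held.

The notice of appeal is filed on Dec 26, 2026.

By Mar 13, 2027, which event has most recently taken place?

Oral argument is held

The notice of appeal is filed: Dec 26, 2026.
The record is transmitted: Dec 26, 2026 + 24 days = Jan 19, 2027.
The appellee's brief is filed: Jan 19, 2027 + 18 days = Feb 6, 2027.
Oral argument is held: Feb 6, 2027 + 4 weeks = Mar 6, 2027.
The opinion is issued: Mar 6, 2027 + 11 days = Mar 17, 2027.
Mar 13, 2027 falls between when oral argument is held (Mar 6, 2027) and when the opinion is issued (Mar 17, 2027).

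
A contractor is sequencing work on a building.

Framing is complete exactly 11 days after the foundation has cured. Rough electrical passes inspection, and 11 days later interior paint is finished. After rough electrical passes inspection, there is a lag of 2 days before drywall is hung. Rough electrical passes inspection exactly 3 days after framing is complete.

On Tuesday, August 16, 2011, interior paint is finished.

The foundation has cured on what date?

Friday, July 22, 2011

Interior paint is finished: Aug 16, 2011.
Rough electrical passes inspection: Aug 16, 2011 − 11 days = Aug 5, 2011.
Framing is complete: Aug 5, 2011 − 3 days = Aug 2, 2011.
The foundation has cured: Aug 2, 2011 − 11 days = Jul 22, 2011.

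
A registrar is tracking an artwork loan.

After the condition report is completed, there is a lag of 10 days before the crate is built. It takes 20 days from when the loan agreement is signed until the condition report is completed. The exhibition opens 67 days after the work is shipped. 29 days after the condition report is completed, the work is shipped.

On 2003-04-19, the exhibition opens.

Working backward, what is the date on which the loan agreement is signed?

The exhibition opens: Apr 19, 2003.
The work is shipped: Apr 19, 2003 − 67 days = Feb 11, 2003.
The condition report is completed: Feb 11, 2003 − 29 days = Jan 13, 2003.
The loan agreement is signed: Jan 13, 2003 − 20 days = Dec 24, 2002.

2002-12-24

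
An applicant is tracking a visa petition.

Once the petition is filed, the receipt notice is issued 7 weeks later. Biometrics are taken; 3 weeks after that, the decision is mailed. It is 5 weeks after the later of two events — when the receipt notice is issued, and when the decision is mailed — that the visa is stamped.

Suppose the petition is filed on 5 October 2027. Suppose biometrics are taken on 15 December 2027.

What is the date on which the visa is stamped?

The petition is filed: Oct 5, 2027.
The receipt notice is issued: Oct 5, 2027 + 7 weeks = Nov 23, 2027.
Biometrics are taken: Dec 15, 2027.
The decision is mailed: Dec 15, 2027 + 3 weeks = Jan 5, 2028.
Both prerequisites met — the receipt notice is issued (Nov 23, 2027), the decision is mailed (Jan 5, 2028); the later is Jan 5, 2028.
The visa is stamped: Jan 5, 2028 + 5 weeks = Feb 9, 2028.

9 February 2028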